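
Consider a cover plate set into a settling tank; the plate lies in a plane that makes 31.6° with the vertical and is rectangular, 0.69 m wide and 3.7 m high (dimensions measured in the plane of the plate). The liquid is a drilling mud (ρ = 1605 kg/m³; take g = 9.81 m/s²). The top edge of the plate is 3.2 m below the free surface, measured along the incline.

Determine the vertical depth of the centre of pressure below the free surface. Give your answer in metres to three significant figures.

γ = ρg = 1605 × 9.81 / 1000 = 15.74505 kN/m³.
The plate makes 31.6° with the vertical, i.e. θ = 90° − 31.6° = 58.4° to the horizontal. Measuring y along the incline from the free-surface line, vertical depth h = y·sinθ with sinθ = 0.851727.
The centroid lies 3.7/2 = 1.85 m below the top edge, so y_c = 3.2 + 1.85 = 5.05 m and h_c = 5.05 × 0.851727 = 4.30122 m.
A = 0.69 × 3.7 = 2.553 m².
Resultant F = γ·h_c·A = 15.74505 × 4.30122 × 2.553 = 172.897 kN.
I_c = b·h³/12 = 0.69 × 3.7³/12 = 2.91255 m⁴.
Centre of pressure: y_p = y_c + I_c/(y_c·A) = 5.05 + 2.91255/(5.05 × 2.553) = 5.05 + 0.225908 = 5.27591 m along the plane.
Vertically, h_p = y_p·sinθ = 5.27591 × 0.851727 = 4.49363 m.

h_p = 4.49 m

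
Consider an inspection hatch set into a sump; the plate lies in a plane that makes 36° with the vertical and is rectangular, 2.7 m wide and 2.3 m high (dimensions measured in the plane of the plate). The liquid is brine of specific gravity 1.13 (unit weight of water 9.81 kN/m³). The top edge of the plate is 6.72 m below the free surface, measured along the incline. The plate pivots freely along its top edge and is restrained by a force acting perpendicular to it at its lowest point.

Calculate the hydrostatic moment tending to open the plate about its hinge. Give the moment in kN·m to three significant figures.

γ = 1.13 × 9.81 = 11.0853 kN/m³.
The plate makes 36° with the vertical, i.e. θ = 90° − 36° = 54° to the horizontal. Measuring y along the incline from the free-surface line, vertical depth h = y·sinθ with sinθ = 0.809017.
The centroid lies 2.3/2 = 1.15 m below the top edge, so y_c = 6.72 + 1.15 = 7.87 m and h_c = 7.87 × 0.809017 = 6.36696 m.
A = 2.7 × 2.3 = 6.21 m².
Resultant F = γ·h_c·A = 11.0853 × 6.36696 × 6.21 = 438.3 kN.
I_c = b·h³/12 = 2.7 × 2.3³/12 = 2.73757 m⁴.
Centre of pressure: y_p = y_c + I_c/(y_c·A) = 7.87 + 2.73757/(7.87 × 6.21) = 7.87 + 0.0560143 = 7.92601 m along the plane.
The resultant acts 1.15 + 0.0560143 = 1.20601 m (along the plate) below the hinge at the top edge, so the moment about the hinge is M = F × 1.20601 = 438.3 × 1.20601 = 528.594 kN·m.

M ≈ 529 kN·m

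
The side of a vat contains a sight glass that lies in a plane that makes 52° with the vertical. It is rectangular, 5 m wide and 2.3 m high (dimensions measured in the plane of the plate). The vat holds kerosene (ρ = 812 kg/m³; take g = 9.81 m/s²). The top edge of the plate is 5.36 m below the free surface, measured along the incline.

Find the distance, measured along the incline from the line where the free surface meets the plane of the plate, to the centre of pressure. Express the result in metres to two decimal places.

γ = ρg = 812 × 9.81 / 1000 = 7.96572 kN/m³.
The plate makes 52° with the vertical, i.e. θ = 90° − 52° = 38° to the horizontal. Measuring y along the incline from the free-surface line, vertical depth h = y·sinθ with sinθ = 0.615661.
The centroid lies 2.3/2 = 1.15 m below the top edge, so y_c = 5.36 + 1.15 = 6.51 m and h_c = 6.51 × 0.615661 = 4.00795 m.
A = 5 × 2.3 = 11.5 m².
Resultant F = γ·h_c·A = 7.96572 × 4.00795 × 11.5 = 367.151 kN.
I_c = b·h³/12 = 5 × 2.3³/12 = 5.06958 m⁴.
Centre of pressure: y_p = y_c + I_c/(y_c·A) = 6.51 + 5.06958/(6.51 × 11.5) = 6.51 + 0.0677163 = 6.57772 m along the plane.

y_p = 6.58 m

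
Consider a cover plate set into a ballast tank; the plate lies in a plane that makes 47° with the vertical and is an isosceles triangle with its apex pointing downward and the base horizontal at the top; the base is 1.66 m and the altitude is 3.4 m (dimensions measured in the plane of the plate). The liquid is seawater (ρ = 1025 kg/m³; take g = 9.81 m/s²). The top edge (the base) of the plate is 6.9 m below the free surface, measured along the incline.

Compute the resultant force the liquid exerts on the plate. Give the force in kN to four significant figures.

γ = ρg = 1025 × 9.81 / 1000 = 10.05525 kN/m³.
The plate makes 47° with the vertical, i.e. θ = 90° − 47° = 43° to the horizontal. Measuring y along the incline from the free-surface line, vertical depth h = y·sinθ with sinθ = 0.681998.
With the apex down, the centroid sits h/3 = 3.4/3 = 1.13333 m below the base (the top edge), so y_c = 6.9 + 1.13333 = 8.03333 m and h_c = 8.03333 × 0.681998 = 5.47871 m.
A = ½ × 1.66 × 3.4 = 2.822 m².
Resultant F = γ·h_c·A = 10.05525 × 5.47871 × 2.822 = 155.463 kN.

F ≈ 155.5 kN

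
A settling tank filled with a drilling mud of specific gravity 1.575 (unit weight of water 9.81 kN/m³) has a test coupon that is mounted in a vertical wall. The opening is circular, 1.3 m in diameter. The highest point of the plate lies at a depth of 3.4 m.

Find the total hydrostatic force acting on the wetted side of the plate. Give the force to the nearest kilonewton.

F ≈ 83 kN

γ = 1.575 × 9.81 = 15.45075 kN/m³.
The centroid is at the centre, 0.65 m below the top of the plate, so the centroid depth is h_c = 3.4 + 0.65 = 4.05 m.
A = π(0.65)² = 1.32732 m².
Resultant F = γ·h_c·A = 15.45075 × 4.05 × 1.32732 = 83.0578 kN.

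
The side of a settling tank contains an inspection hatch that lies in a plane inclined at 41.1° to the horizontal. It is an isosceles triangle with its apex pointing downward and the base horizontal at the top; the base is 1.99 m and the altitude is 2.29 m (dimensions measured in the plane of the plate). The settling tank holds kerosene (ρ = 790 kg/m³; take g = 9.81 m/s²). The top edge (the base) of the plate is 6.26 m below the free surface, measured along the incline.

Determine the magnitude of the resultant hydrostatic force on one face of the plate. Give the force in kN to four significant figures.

γ = ρg = 790 × 9.81 / 1000 = 7.7499 kN/m³.
Let θ = 41.1° be the plate's angle to the horizontal; measure y along the incline from where the plane meets the free surface. Vertical depth h = y·sinθ with sinθ = 0.657375.
With the apex down, the centroid sits h/3 = 2.29/3 = 0.763333 m below the base (the top edge), so y_c = 6.26 + 0.763333 = 7.02333 m and h_c = 7.02333 × 0.657375 = 4.61696 m.
A = ½ × 1.99 × 2.29 = 2.27855 m².
Resultant F = γ·h_c·A = 7.7499 × 4.61696 × 2.27855 = 81.5287 kN.

F ≈ 81.53 kN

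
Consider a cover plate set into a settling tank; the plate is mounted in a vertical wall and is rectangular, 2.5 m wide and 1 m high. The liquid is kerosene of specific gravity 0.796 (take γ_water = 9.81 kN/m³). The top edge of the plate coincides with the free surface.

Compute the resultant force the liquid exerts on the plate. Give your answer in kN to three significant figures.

F ≈ 9.76 kN

γ = 0.796 × 9.81 = 7.80876 kN/m³.
The centroid lies 1/2 = 0.5 m below the top edge, so the centroid depth is h_c = 0.5 m.
A = 2.5 × 1 = 2.5 m².
Resultant F = γ·h_c·A = 7.80876 × 0.5 × 2.5 = 9.76095 kN.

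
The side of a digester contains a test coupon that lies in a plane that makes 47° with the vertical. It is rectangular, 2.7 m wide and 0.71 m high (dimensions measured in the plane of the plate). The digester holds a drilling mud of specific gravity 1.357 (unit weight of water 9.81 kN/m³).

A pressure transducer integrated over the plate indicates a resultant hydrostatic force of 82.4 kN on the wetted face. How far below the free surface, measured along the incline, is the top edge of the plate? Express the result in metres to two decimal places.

y_top ≈ 4.38 m

γ = 1.357 × 9.81 = 13.31217 kN/m³.
A = 2.7 × 0.71 = 1.917 m².
From F = γ·h_c·A, the centroid depth is h_c = 82.4/(13.31217 × 1.917) = 3.22891 m.
The plate makes 47° with the vertical, i.e. θ = 90° − 47° = 43° to the horizontal. Measuring y along the incline from the free-surface line, vertical depth h = y·sinθ with sinθ = 0.681998.
Along the incline, y_c = h_c/sinθ = 3.22891/0.681998 = 4.73449 m.
The centroid lies 0.71/2 = 0.355 m below the top edge, so the top edge sits at y_top = 4.73449 − 0.355 = 4.37949 m along the incline.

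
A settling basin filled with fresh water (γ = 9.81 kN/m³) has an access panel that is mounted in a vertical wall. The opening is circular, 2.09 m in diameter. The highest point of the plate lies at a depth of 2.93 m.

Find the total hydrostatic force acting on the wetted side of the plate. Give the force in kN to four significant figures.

F ≈ 133.8 kN

γ = 9.81 kN/m³.
The centroid is at the centre, 1.045 m below the top of the plate, so the centroid depth is h_c = 2.93 + 1.045 = 3.975 m.
A = π(1.045)² = 3.4307 m².
Resultant F = γ·h_c·A = 9.81 × 3.975 × 3.4307 = 133.779 kN.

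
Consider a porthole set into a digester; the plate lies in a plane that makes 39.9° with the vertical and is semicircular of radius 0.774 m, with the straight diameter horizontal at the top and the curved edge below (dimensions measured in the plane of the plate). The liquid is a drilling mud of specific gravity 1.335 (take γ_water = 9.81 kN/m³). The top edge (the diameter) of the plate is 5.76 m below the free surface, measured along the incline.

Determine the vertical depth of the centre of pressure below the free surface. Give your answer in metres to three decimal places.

h_p = 4.676 m

γ = 1.335 × 9.81 = 13.09635 kN/m³.
The plate makes 39.9° with the vertical, i.e. θ = 90° − 39.9° = 50.1° to the horizontal. Measuring y along the incline from the free-surface line, vertical depth h = y·sinθ with sinθ = 0.767165.
The centroid of a semicircle lies 4r/(3π) = 0.328496 m from the diameter, here below the top edge, so y_c = 5.76 + 0.328496 = 6.0885 m and h_c = 6.0885 × 0.767165 = 4.67088 m.
A = πr²/2 = π × 0.774²/2 = 0.941026 m².
Resultant F = γ·h_c·A = 13.09635 × 4.67088 × 0.941026 = 57.564 kN.
I_c = (π/8 − 8/(9π))·r⁴ = 0.109757 × 0.774⁴ = 0.0393909 m⁴.
Centre of pressure: y_p = y_c + I_c/(y_c·A) = 6.0885 + 0.0393909/(6.0885 × 0.941026) = 6.0885 + 0.00687518 = 6.09538 m along the plane.
Vertically, h_p = y_p·sinθ = 6.09538 × 0.767165 = 4.67616 m.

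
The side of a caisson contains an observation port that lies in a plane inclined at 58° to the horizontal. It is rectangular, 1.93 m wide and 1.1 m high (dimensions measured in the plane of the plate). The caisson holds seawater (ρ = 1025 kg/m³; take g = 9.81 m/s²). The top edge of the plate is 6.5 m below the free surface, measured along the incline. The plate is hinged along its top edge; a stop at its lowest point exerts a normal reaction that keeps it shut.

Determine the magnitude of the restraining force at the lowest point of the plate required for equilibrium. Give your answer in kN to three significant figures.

γ = ρg = 1025 × 9.81 / 1000 = 10.05525 kN/m³.
Let θ = 58° be the plate's angle to the horizontal; measure y along the incline from where the plane meets the free surface. Vertical depth h = y·sinθ with sinθ = 0.848048.
The centroid lies 1.1/2 = 0.55 m below the top edge, so y_c = 6.5 + 0.55 = 7.05 m and h_c = 7.05 × 0.848048 = 5.97874 m.
A = 1.93 × 1.1 = 2.123 m².
Resultant F = γ·h_c·A = 10.05525 × 5.97874 × 2.123 = 127.63 kN.
I_c = b·h³/12 = 1.93 × 1.1³/12 = 0.214069 m⁴.
Centre of pressure: y_p = y_c + I_c/(y_c·A) = 7.05 + 0.214069/(7.05 × 2.123) = 7.05 + 0.0143026 = 7.0643 m along the plane.
The resultant acts 0.55 + 0.0143026 = 0.564303 m (along the plate) below the hinge at the top edge, so the moment about the hinge is M = F × 0.564303 = 127.63 × 0.564303 = 72.022 kN·m.
A normal force at the bottom, 1.1 m from the hinge, must supply this moment: P = 72.022/1.1 = 65.4745 kN.

P ≈ 65.5 kN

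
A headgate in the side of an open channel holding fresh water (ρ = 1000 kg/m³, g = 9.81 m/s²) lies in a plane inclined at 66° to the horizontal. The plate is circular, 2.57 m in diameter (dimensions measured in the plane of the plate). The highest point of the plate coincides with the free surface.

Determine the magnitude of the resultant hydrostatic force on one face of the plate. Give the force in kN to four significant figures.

F ≈ 59.74 kN

γ = ρg = 1000 × 9.81 = 9810 N/m³ = 9.81 kN/m³.
Let θ = 66° be the plate's angle to the horizontal; measure y along the incline from where the plane meets the free surface. Vertical depth h = y·sinθ with sinθ = 0.913545.
The centroid is at the centre, 1.285 m below the top of the plate, so y_c = 1.285 m and h_c = 1.285 × 0.913545 = 1.17391 m.
A = π(1.285)² = 5.18748 m².
Resultant F = γ·h_c·A = 9.81 × 1.17391 × 5.18748 = 59.7393 kN.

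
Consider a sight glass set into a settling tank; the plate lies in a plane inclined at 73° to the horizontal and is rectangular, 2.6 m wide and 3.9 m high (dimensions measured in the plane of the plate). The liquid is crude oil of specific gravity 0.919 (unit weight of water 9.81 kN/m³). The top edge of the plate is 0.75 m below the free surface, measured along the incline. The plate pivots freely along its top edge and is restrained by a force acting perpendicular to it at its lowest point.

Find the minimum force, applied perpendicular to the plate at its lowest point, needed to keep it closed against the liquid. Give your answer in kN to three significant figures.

γ = 0.919 × 9.81 = 9.01539 kN/m³.
Let θ = 73° be the plate's angle to the horizontal; measure y along the incline from where the plane meets the free surface. Vertical depth h = y·sinθ with sinθ = 0.956305.
The centroid lies 3.9/2 = 1.95 m below the top edge, so y_c = 0.75 + 1.95 = 2.7 m and h_c = 2.7 × 0.956305 = 2.58202 m.
A = 2.6 × 3.9 = 10.14 m².
Resultant F = γ·h_c·A = 9.01539 × 2.58202 × 10.14 = 236.038 kN.
I_c = b·h³/12 = 2.6 × 3.9³/12 = 12.8524 m⁴.
Centre of pressure: y_p = y_c + I_c/(y_c·A) = 2.7 + 12.8524/(2.7 × 10.14) = 2.7 + 0.469443 = 3.16944 m along the plane.
The resultant acts 1.95 + 0.469443 = 2.41944 m (along the plate) below the hinge at the top edge, so the moment about the hinge is M = F × 2.41944 = 236.038 × 2.41944 = 571.08 kN·m.
A normal force at the bottom, 3.9 m from the hinge, must supply this moment: P = 571.08/3.9 = 146.431 kN.

P ≈ 146 kN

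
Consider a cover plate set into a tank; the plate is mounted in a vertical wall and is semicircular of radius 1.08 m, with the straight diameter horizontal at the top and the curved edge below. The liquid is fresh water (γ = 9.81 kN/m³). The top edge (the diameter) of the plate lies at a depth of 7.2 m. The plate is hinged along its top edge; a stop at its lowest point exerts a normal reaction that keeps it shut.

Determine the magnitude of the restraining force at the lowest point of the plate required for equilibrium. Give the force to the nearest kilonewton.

P ≈ 60 kN

γ = 9.81 kN/m³.
The centroid of a semicircle lies 4r/(3π) = 0.458366 m from the diameter, here below the top edge, so the centroid depth is h_c = 7.2 + 0.458366 = 7.65837 m.
A = πr²/2 = π × 1.08²/2 = 1.83218 m².
Resultant F = γ·h_c·A = 9.81 × 7.65837 × 1.83218 = 137.649 kN.
I_c = (π/8 − 8/(9π))·r⁴ = 0.109757 × 1.08⁴ = 0.149323 m⁴.
Centre of pressure: y_p = y_c + I_c/(y_c·A) = 7.65837 + 0.149323/(7.65837 × 1.83218) = 7.65837 + 0.010642 = 7.66901 m along the plane.
The resultant acts 0.458366 + 0.010642 = 0.469008 m (along the plate) below the hinge at the top edge, so the moment about the hinge is M = F × 0.469008 = 137.649 × 0.469008 = 64.5585 kN·m.
A normal force at the bottom, 1.08 m from the hinge, must supply this moment: P = 64.5585/1.08 = 59.7764 kN.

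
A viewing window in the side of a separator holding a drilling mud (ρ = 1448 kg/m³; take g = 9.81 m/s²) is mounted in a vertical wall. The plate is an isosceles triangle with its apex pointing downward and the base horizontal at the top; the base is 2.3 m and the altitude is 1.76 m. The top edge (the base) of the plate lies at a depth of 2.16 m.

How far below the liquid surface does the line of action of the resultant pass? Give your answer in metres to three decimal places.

h_p = 2.809 m

γ = ρg = 1448 × 9.81 / 1000 = 14.20488 kN/m³.
With the apex down, the centroid sits h/3 = 1.76/3 = 0.586667 m below the base (the top edge), so the centroid depth is h_c = 2.16 + 0.586667 = 2.74667 m.
A = ½ × 2.3 × 1.76 = 2.024 m².
Resultant F = γ·h_c·A = 14.20488 × 2.74667 × 2.024 = 78.9686 kN.
I_c = b·h³/36 = 2.3 × 1.76³/36 = 0.348308 m⁴.
Centre of pressure: y_p = y_c + I_c/(y_c·A) = 2.74667 + 0.348308/(2.74667 × 2.024) = 2.74667 + 0.0626537 = 2.80932 m along the plane.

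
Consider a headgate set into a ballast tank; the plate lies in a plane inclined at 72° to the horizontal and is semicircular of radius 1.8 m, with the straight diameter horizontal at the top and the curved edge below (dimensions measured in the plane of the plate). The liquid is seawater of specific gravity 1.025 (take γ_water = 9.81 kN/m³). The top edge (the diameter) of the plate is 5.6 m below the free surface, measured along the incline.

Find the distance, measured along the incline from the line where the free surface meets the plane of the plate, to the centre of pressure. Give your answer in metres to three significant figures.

y_p = 6.40 m

γ = 1.025 × 9.81 = 10.05525 kN/m³.
Let θ = 72° be the plate's angle to the horizontal; measure y along the incline from where the plane meets the free surface. Vertical depth h = y·sinθ with sinθ = 0.951057.
The centroid of a semicircle lies 4r/(3π) = 0.763944 m from the diameter, here below the top edge, so y_c = 5.6 + 0.763944 = 6.36394 m and h_c = 6.36394 × 0.951057 = 6.05247 m.
A = πr²/2 = π × 1.8²/2 = 5.08938 m².
Resultant F = γ·h_c·A = 10.05525 × 6.05247 × 5.08938 = 309.735 kN.
I_c = (π/8 − 8/(9π))·r⁴ = 0.109757 × 1.8⁴ = 1.15219 m⁴.
Centre of pressure: y_p = y_c + I_c/(y_c·A) = 6.36394 + 1.15219/(6.36394 × 5.08938) = 6.36394 + 0.035574 = 6.39951 m along the plane.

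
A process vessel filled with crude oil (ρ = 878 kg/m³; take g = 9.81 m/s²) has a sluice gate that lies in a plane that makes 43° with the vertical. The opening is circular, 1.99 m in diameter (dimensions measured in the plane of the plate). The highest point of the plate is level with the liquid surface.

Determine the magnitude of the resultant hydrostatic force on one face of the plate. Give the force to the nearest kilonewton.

F ≈ 19 kN

γ = ρg = 878 × 9.81 / 1000 = 8.61318 kN/m³.
The plate makes 43° with the vertical, i.e. θ = 90° − 43° = 47° to the horizontal. Measuring y along the incline from the free-surface line, vertical depth h = y·sinθ with sinθ = 0.731354.
The centroid is at the centre, 0.995 m below the top of the plate, so y_c = 0.995 m and h_c = 0.995 × 0.731354 = 0.727697 m.
A = π(0.995)² = 3.11026 m².
Resultant F = γ·h_c·A = 8.61318 × 0.727697 × 3.11026 = 19.4944 kN.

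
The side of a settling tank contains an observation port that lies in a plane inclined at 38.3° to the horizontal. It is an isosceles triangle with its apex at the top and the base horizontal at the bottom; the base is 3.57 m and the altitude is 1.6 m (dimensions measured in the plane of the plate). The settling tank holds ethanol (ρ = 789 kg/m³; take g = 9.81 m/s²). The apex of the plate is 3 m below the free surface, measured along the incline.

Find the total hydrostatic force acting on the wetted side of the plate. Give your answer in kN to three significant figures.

γ = ρg = 789 × 9.81 / 1000 = 7.74009 kN/m³.
Let θ = 38.3° be the plate's angle to the horizontal; measure y along the incline from where the plane meets the free surface. Vertical depth h = y·sinθ with sinθ = 0.619779.
With the apex up, the centroid sits 2h/3 = 2 × 1.6/3 = 1.06667 m below the apex, so y_c = 3 + 1.06667 = 4.06667 m and h_c = 4.06667 × 0.619779 = 2.52044 m.
A = ½ × 3.57 × 1.6 = 2.856 m².
Resultant F = γ·h_c·A = 7.74009 × 2.52044 × 2.856 = 55.7161 kN.

F ≈ 55.7 kN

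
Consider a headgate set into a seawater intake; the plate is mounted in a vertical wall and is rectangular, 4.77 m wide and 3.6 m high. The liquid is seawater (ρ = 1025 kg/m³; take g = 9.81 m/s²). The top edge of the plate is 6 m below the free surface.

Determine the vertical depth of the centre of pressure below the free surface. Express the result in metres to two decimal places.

γ = ρg = 1025 × 9.81 / 1000 = 10.05525 kN/m³.
The centroid lies 3.6/2 = 1.8 m below the top edge, so the centroid depth is h_c = 6 + 1.8 = 7.8 m.
A = 4.77 × 3.6 = 17.172 m².
Resultant F = γ·h_c·A = 10.05525 × 7.8 × 17.172 = 1346.82 kN.
I_c = b·h³/12 = 4.77 × 3.6³/12 = 18.5458 m⁴.
Centre of pressure: y_p = y_c + I_c/(y_c·A) = 7.8 + 18.5458/(7.8 × 17.172) = 7.8 + 0.138462 = 7.93846 m along the plane.

h_p = 7.94 m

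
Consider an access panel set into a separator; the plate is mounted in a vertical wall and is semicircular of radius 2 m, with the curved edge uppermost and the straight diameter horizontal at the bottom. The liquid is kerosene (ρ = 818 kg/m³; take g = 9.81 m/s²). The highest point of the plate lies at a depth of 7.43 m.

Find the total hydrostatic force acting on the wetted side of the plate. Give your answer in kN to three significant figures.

F ≈ 433 kN

γ = ρg = 818 × 9.81 / 1000 = 8.02458 kN/m³.
The centroid lies 4r/(3π) = 0.848826 m above the diameter, so r − 4r/(3π) = 2 − 0.848826 = 1.15117 m below the topmost point, so the centroid depth is h_c = 7.43 + 1.15117 = 8.58117 m.
A = πr²/2 = π × 2²/2 = 6.28319 m².
Resultant F = γ·h_c·A = 8.02458 × 8.58117 × 6.28319 = 432.662 kN.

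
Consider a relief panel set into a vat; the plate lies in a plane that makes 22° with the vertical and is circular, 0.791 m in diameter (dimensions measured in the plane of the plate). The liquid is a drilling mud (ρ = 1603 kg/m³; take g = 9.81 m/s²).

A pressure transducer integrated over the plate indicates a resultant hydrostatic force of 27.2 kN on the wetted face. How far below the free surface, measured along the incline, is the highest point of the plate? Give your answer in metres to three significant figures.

γ = ρg = 1603 × 9.81 / 1000 = 15.72543 kN/m³.
A = π(0.3955)² = 0.491409 m².
From F = γ·h_c·A, the centroid depth is h_c = 27.2/(15.72543 × 0.491409) = 3.51984 m.
The plate makes 22° with the vertical, i.e. θ = 90° − 22° = 68° to the horizontal. Measuring y along the incline from the free-surface line, vertical depth h = y·sinθ with sinθ = 0.927184.
Along the incline, y_c = h_c/sinθ = 3.51984/0.927184 = 3.79627 m.
The centroid is at the centre, 0.3955 m below the top of the plate, so the highest point sits at y_top = 3.79627 − 0.3955 = 3.40077 m along the incline.

y_top ≈ 3.40 m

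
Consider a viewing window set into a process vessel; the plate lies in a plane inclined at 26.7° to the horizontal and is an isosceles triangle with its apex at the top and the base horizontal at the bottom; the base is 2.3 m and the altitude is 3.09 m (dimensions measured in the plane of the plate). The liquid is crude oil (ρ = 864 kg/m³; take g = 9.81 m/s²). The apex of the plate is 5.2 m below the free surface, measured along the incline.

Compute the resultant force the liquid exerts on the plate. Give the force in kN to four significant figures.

γ = ρg = 864 × 9.81 / 1000 = 8.47584 kN/m³.
Let θ = 26.7° be the plate's angle to the horizontal; measure y along the incline from where the plane meets the free surface. Vertical depth h = y·sinθ with sinθ = 0.449319.
With the apex up, the centroid sits 2h/3 = 2 × 3.09/3 = 2.06 m below the apex, so y_c = 5.2 + 2.06 = 7.26 m and h_c = 7.26 × 0.449319 = 3.26206 m.
A = ½ × 2.3 × 3.09 = 3.5535 m².
Resultant F = γ·h_c·A = 8.47584 × 3.26206 × 3.5535 = 98.2497 kN.

F ≈ 98.25 kN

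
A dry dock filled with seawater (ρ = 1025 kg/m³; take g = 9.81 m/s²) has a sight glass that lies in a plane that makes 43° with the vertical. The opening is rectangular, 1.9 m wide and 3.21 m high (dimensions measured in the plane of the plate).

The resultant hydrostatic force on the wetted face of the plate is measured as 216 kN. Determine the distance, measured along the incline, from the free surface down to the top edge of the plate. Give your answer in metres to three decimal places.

y_top ≈ 3.211 m

γ = ρg = 1025 × 9.81 / 1000 = 10.05525 kN/m³.
A = 1.9 × 3.21 = 6.099 m².
From F = γ·h_c·A, the centroid depth is h_c = 216/(10.05525 × 6.099) = 3.5221 m.
The plate makes 43° with the vertical, i.e. θ = 90° − 43° = 47° to the horizontal. Measuring y along the incline from the free-surface line, vertical depth h = y·sinθ with sinθ = 0.731354.
Along the incline, y_c = h_c/sinθ = 3.5221/0.731354 = 4.81586 m.
The centroid lies 3.21/2 = 1.605 m below the top edge, so the top edge sits at y_top = 4.81586 − 1.605 = 3.21086 m along the incline.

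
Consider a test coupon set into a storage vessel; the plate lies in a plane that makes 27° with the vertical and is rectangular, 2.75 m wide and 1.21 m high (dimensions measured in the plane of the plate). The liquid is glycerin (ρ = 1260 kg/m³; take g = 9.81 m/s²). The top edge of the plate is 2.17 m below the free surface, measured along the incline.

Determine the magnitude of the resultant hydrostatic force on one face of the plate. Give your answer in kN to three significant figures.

γ = ρg = 1260 × 9.81 / 1000 = 12.3606 kN/m³.
The plate makes 27° with the vertical, i.e. θ = 90° − 27° = 63° to the horizontal. Measuring y along the incline from the free-surface line, vertical depth h = y·sinθ with sinθ = 0.891007.
The centroid lies 1.21/2 = 0.605 m below the top edge, so y_c = 2.17 + 0.605 = 2.775 m and h_c = 2.775 × 0.891007 = 2.47254 m.
A = 2.75 × 1.21 = 3.3275 m².
Resultant F = γ·h_c·A = 12.3606 × 2.47254 × 3.3275 = 101.695 kN.

F ≈ 102 kN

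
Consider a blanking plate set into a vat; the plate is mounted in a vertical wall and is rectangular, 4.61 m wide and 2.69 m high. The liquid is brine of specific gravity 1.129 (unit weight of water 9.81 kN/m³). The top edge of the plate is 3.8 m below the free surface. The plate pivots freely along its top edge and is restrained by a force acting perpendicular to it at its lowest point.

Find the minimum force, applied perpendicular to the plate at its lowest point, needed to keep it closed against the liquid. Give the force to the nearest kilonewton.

P ≈ 384 kN

γ = 1.129 × 9.81 = 11.07549 kN/m³.
The centroid lies 2.69/2 = 1.345 m below the top edge, so the centroid depth is h_c = 3.8 + 1.345 = 5.145 m.
A = 4.61 × 2.69 = 12.4009 m².
Resultant F = γ·h_c·A = 11.07549 × 5.145 × 12.4009 = 706.645 kN.
I_c = b·h³/12 = 4.61 × 2.69³/12 = 7.47785 m⁴.
Centre of pressure: y_p = y_c + I_c/(y_c·A) = 5.145 + 7.47785/(5.145 × 12.4009) = 5.145 + 0.117203 = 5.2622 m along the plane.
The resultant acts 1.345 + 0.117203 = 1.4622 m (along the plate) below the hinge at the top edge, so the moment about the hinge is M = F × 1.4622 = 706.645 × 1.4622 = 1033.26 kN·m.
A normal force at the bottom, 2.69 m from the hinge, must supply this moment: P = 1033.26/2.69 = 384.112 kN.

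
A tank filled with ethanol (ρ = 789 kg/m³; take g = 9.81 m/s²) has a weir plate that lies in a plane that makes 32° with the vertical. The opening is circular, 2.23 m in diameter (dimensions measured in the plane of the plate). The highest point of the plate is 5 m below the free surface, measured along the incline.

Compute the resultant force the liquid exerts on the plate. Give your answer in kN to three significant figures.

γ = ρg = 789 × 9.81 / 1000 = 7.74009 kN/m³.
The plate makes 32° with the vertical, i.e. θ = 90° − 32° = 58° to the horizontal. Measuring y along the incline from the free-surface line, vertical depth h = y·sinθ with sinθ = 0.848048.
The centroid is at the centre, 1.115 m below the top of the plate, so y_c = 5 + 1.115 = 6.115 m and h_c = 6.115 × 0.848048 = 5.18581 m.
A = π(1.115)² = 3.90571 m².
Resultant F = γ·h_c·A = 7.74009 × 5.18581 × 3.90571 = 156.77 kN.

F ≈ 157 kN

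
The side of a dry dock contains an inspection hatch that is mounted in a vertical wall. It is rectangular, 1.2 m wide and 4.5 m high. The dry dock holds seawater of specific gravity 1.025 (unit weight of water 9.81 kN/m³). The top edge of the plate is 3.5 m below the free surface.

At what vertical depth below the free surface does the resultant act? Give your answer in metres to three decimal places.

γ = 1.025 × 9.81 = 10.05525 kN/m³.
The centroid lies 4.5/2 = 2.25 m below the top edge, so the centroid depth is h_c = 3.5 + 2.25 = 5.75 m.
A = 1.2 × 4.5 = 5.4 m².
Resultant F = γ·h_c·A = 10.05525 × 5.75 × 5.4 = 312.216 kN.
I_c = b·h³/12 = 1.2 × 4.5³/12 = 9.1125 m⁴.
Centre of pressure: y_p = y_c + I_c/(y_c·A) = 5.75 + 9.1125/(5.75 × 5.4) = 5.75 + 0.293478 = 6.04348 m along the plane.

h_p = 6.043 m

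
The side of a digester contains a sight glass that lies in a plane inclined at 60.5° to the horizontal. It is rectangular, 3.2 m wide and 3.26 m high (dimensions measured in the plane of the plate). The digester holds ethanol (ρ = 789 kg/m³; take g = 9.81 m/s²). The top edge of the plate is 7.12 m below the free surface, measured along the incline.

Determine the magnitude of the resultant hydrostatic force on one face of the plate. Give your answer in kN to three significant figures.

F ≈ 615 kN

γ = ρg = 789 × 9.81 / 1000 = 7.74009 kN/m³.
Let θ = 60.5° be the plate's angle to the horizontal; measure y along the incline from where the plane meets the free surface. Vertical depth h = y·sinθ with sinθ = 0.870356.
The centroid lies 3.26/2 = 1.63 m below the top edge, so y_c = 7.12 + 1.63 = 8.75 m and h_c = 8.75 × 0.870356 = 7.61562 m.
A = 3.2 × 3.26 = 10.432 m².
Resultant F = γ·h_c·A = 7.74009 × 7.61562 × 10.432 = 614.92 kN.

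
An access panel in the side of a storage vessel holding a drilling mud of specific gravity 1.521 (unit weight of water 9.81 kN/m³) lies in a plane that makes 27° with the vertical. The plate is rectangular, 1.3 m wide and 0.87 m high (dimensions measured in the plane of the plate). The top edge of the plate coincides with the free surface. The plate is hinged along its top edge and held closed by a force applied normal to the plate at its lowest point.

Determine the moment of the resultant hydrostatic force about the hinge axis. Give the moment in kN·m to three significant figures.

γ = 1.521 × 9.81 = 14.92101 kN/m³.
The plate makes 27° with the vertical, i.e. θ = 90° − 27° = 63° to the horizontal. Measuring y along the incline from the free-surface line, vertical depth h = y·sinθ with sinθ = 0.891007.
The centroid lies 0.87/2 = 0.435 m below the top edge, so y_c = 0.435 m and h_c = 0.435 × 0.891007 = 0.387588 m.
A = 1.3 × 0.87 = 1.131 m².
Resultant F = γ·h_c·A = 14.92101 × 0.387588 × 1.131 = 6.5408 kN.
I_c = b·h³/12 = 1.3 × 0.87³/12 = 0.0713378 m⁴.
Centre of pressure: y_p = y_c + I_c/(y_c·A) = 0.435 + 0.0713378/(0.435 × 1.131) = 0.435 + 0.145 = 0.58 m along the plane.
The resultant acts 0.435 + 0.145 = 0.58 m (along the plate) below the hinge at the top edge, so the moment about the hinge is M = F × 0.58 = 6.5408 × 0.58 = 3.79366 kN·m.

M ≈ 3.79 kN·m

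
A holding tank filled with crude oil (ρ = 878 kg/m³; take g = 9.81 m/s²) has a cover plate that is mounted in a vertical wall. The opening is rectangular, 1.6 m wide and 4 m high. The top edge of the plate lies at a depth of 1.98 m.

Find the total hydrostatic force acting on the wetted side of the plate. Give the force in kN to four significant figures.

F ≈ 219.4 kN

γ = ρg = 878 × 9.81 / 1000 = 8.61318 kN/m³.
The centroid lies 4/2 = 2 m below the top edge, so the centroid depth is h_c = 1.98 + 2 = 3.98 m.
A = 1.6 × 4 = 6.4 m².
Resultant F = γ·h_c·A = 8.61318 × 3.98 × 6.4 = 219.395 kN.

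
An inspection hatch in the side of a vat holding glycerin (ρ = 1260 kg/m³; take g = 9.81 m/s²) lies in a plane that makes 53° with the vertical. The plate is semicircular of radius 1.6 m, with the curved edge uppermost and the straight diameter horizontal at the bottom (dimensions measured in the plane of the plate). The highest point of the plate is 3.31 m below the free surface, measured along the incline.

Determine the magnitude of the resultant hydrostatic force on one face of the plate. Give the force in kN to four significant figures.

γ = ρg = 1260 × 9.81 / 1000 = 12.3606 kN/m³.
The plate makes 53° with the vertical, i.e. θ = 90° − 53° = 37° to the horizontal. Measuring y along the incline from the free-surface line, vertical depth h = y·sinθ with sinθ = 0.601815.
The centroid lies 4r/(3π) = 0.679061 m above the diameter, so r − 4r/(3π) = 1.6 − 0.679061 = 0.920939 m below the topmost point, so y_c = 3.31 + 0.920939 = 4.23094 m and h_c = 4.23094 × 0.601815 = 2.54624 m.
A = πr²/2 = π × 1.6²/2 = 4.02124 m².
Resultant F = γ·h_c·A = 12.3606 × 2.54624 × 4.02124 = 126.561 kN.

F ≈ 126.6 kN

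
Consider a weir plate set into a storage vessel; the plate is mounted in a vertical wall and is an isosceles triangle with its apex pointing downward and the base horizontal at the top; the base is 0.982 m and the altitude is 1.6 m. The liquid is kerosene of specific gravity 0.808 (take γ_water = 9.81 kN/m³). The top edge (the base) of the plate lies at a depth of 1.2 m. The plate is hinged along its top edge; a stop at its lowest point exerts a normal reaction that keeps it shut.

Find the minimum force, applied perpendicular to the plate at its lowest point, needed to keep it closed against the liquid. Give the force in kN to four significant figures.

γ = 0.808 × 9.81 = 7.92648 kN/m³.
With the apex down, the centroid sits h/3 = 1.6/3 = 0.533333 m below the base (the top edge), so the centroid depth is h_c = 1.2 + 0.533333 = 1.73333 m.
A = ½ × 0.982 × 1.6 = 0.7856 m².
Resultant F = γ·h_c·A = 7.92648 × 1.73333 × 0.7856 = 10.7935 kN.
I_c = b·h³/36 = 0.982 × 1.6³/36 = 0.11173 m⁴.
Centre of pressure: y_p = y_c + I_c/(y_c·A) = 1.73333 + 0.11173/(1.73333 × 0.7856) = 1.73333 + 0.0820516 = 1.81538 m along the plane.
The resultant acts 0.533333 + 0.0820516 = 0.615385 m (along the plate) below the hinge at the top edge, so the moment about the hinge is M = F × 0.615385 = 10.7935 × 0.615385 = 6.64216 kN·m.
A normal force at the bottom, 1.6 m from the hinge, must supply this moment: P = 6.64216/1.6 = 4.15135 kN.

P ≈ 4.151 kN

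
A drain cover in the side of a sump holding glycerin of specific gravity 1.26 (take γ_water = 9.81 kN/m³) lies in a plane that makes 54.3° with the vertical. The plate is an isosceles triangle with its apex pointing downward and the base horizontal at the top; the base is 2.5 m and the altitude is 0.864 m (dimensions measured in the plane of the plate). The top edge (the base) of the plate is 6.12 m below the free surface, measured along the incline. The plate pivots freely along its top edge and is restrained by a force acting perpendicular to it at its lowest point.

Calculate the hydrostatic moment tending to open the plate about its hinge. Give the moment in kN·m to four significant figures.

γ = 1.26 × 9.81 = 12.3606 kN/m³.
The plate makes 54.3° with the vertical, i.e. θ = 90° − 54.3° = 35.7° to the horizontal. Measuring y along the incline from the free-surface line, vertical depth h = y·sinθ with sinθ = 0.583541.
With the apex down, the centroid sits h/3 = 0.864/3 = 0.288 m below the base (the top edge), so y_c = 6.12 + 0.288 = 6.408 m and h_c = 6.408 × 0.583541 = 3.73933 m.
A = ½ × 2.5 × 0.864 = 1.08 m².
Resultant F = γ·h_c·A = 12.3606 × 3.73933 × 1.08 = 49.918 kN.
I_c = b·h³/36 = 2.5 × 0.864³/36 = 0.0447898 m⁴.
Centre of pressure: y_p = y_c + I_c/(y_c·A) = 6.408 + 0.0447898/(6.408 × 1.08) = 6.408 + 0.00647192 = 6.41447 m along the plane.
The resultant acts 0.288 + 0.00647192 = 0.294472 m (along the plate) below the hinge at the top edge, so the moment about the hinge is M = F × 0.294472 = 49.918 × 0.294472 = 14.6995 kN·m.

M ≈ 14.70 kN·m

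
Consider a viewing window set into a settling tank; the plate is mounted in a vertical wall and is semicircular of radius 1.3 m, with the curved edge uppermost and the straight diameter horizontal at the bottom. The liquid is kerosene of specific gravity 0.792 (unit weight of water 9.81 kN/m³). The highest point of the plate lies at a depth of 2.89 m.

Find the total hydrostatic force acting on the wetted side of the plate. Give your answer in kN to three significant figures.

F ≈ 75.0 kN

γ = 0.792 × 9.81 = 7.76952 kN/m³.
The centroid lies 4r/(3π) = 0.551737 m above the diameter, so r − 4r/(3π) = 1.3 − 0.551737 = 0.748263 m below the topmost point, so the centroid depth is h_c = 2.89 + 0.748263 = 3.63826 m.
A = πr²/2 = π × 1.3²/2 = 2.65465 m².
Resultant F = γ·h_c·A = 7.76952 × 3.63826 × 2.65465 = 75.0404 kN.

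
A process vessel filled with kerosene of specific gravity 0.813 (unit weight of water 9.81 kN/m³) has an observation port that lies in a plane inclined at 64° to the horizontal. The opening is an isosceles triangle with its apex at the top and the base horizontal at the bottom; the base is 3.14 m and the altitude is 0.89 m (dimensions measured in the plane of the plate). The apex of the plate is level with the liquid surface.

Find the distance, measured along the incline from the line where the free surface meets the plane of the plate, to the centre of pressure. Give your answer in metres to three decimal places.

γ = 0.813 × 9.81 = 7.97553 kN/m³.
Let θ = 64° be the plate's angle to the horizontal; measure y along the incline from where the plane meets the free surface. Vertical depth h = y·sinθ with sinθ = 0.898794.
With the apex up, the centroid sits 2h/3 = 2 × 0.89/3 = 0.593333 m below the apex, so y_c = 0.593333 m and h_c = 0.593333 × 0.898794 = 0.533284 m.
A = ½ × 3.14 × 0.89 = 1.3973 m².
Resultant F = γ·h_c·A = 7.97553 × 0.533284 × 1.3973 = 5.94303 kN.
I_c = b·h³/36 = 3.14 × 0.89³/36 = 0.061489 m⁴.
Centre of pressure: y_p = y_c + I_c/(y_c·A) = 0.593333 + 0.061489/(0.593333 × 1.3973) = 0.593333 + 0.0741668 = 0.6675 m along the plane.

y_p = 0.668 m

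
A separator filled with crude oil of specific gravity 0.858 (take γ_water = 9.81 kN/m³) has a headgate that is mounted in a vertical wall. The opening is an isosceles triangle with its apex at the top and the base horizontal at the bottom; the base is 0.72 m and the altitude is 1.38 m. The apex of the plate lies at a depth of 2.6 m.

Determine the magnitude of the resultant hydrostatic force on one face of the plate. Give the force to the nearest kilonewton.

γ = 0.858 × 9.81 = 8.41698 kN/m³.
With the apex up, the centroid sits 2h/3 = 2 × 1.38/3 = 0.92 m below the apex, so the centroid depth is h_c = 2.6 + 0.92 = 3.52 m.
A = ½ × 0.72 × 1.38 = 0.4968 m².
Resultant F = γ·h_c·A = 8.41698 × 3.52 × 0.4968 = 14.7191 kN.

F ≈ 15 kN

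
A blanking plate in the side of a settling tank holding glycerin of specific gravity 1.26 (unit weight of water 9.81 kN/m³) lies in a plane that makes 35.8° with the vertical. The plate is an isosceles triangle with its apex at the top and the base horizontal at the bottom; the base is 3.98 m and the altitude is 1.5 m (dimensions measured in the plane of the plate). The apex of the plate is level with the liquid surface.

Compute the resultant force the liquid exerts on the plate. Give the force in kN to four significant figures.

F ≈ 29.93 kN

γ = 1.26 × 9.81 = 12.3606 kN/m³.
The plate makes 35.8° with the vertical, i.e. θ = 90° − 35.8° = 54.2° to the horizontal. Measuring y along the incline from the free-surface line, vertical depth h = y·sinθ with sinθ = 0.811064.
With the apex up, the centroid sits 2h/3 = 2 × 1.5/3 = 1 m below the apex, so y_c = 1 m and h_c = 1 × 0.811064 = 0.811064 m.
A = ½ × 3.98 × 1.5 = 2.985 m².
Resultant F = γ·h_c·A = 12.3606 × 0.811064 × 2.985 = 29.9253 kN.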